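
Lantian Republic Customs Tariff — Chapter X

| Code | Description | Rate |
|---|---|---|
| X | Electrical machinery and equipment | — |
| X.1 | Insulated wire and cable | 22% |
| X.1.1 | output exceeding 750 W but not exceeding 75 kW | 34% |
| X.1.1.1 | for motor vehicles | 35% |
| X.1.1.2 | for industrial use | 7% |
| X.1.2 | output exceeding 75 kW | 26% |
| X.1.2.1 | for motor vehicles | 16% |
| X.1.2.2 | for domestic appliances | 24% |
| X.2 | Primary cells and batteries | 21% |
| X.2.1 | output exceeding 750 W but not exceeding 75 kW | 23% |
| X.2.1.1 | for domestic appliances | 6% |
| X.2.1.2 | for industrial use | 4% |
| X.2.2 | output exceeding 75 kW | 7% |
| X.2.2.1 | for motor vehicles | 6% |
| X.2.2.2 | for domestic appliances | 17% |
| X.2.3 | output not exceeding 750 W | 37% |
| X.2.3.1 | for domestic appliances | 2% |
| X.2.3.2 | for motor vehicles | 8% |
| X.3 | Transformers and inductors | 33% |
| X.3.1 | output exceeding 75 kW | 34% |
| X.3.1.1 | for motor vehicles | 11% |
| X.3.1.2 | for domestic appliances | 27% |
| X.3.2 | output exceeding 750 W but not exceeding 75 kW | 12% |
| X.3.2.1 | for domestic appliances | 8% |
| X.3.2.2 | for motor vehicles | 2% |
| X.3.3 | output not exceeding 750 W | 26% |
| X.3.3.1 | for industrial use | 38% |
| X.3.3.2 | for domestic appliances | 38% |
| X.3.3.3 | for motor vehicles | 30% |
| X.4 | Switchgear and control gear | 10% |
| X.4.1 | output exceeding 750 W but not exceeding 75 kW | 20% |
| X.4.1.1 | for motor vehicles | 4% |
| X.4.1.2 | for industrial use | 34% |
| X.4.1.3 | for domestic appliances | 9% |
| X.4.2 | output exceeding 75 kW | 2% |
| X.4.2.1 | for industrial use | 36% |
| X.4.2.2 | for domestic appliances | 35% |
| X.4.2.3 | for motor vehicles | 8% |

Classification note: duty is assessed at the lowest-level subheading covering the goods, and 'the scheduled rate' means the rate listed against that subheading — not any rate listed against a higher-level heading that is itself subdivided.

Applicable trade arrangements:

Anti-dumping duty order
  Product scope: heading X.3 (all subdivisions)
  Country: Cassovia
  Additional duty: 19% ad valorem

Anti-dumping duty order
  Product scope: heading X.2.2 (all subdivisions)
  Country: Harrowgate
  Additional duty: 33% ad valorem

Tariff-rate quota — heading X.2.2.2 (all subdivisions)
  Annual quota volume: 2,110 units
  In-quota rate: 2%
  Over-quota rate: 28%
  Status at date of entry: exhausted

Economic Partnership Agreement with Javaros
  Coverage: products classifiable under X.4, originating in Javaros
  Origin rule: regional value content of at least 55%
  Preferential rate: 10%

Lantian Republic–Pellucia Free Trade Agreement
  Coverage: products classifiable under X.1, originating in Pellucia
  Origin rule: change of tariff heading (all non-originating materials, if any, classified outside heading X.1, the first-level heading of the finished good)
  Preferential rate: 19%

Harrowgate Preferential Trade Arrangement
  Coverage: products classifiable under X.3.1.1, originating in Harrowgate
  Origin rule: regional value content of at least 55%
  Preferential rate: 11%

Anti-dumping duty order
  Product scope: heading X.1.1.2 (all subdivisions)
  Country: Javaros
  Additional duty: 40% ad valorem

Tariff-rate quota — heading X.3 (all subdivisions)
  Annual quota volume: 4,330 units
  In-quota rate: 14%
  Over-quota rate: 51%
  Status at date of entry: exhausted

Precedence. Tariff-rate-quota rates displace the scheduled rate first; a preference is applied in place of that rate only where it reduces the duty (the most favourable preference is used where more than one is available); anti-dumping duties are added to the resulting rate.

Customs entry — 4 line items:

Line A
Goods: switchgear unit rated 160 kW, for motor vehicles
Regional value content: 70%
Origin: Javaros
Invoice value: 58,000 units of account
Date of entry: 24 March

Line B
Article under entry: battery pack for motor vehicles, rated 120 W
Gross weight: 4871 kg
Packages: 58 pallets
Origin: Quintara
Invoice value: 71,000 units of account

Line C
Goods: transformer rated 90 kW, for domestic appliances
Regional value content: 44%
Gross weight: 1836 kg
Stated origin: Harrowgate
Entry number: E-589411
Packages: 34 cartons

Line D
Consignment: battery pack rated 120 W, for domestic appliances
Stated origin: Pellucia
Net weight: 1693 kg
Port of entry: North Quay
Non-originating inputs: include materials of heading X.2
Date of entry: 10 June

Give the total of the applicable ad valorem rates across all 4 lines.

Line A: switchgear unit → X.4; rated 160 kW → X.4.2; for motor vehicles → X.4.2.3. Scheduled 8%. Javaros agreement on X.4: RVC ≥ 55% → 10% available; preference 10% not lower than 8% → no reduction. → 8%.
Line B: battery pack → X.2; rated 120 W → X.2.3; for motor vehicles → X.2.3.2. Scheduled 8%. No special measure applies. → 8%.
Line C: transformer → X.3; rated 90 kW → X.3.1; for domestic appliances → X.3.1.2. Scheduled 27%. quota on X.3 exhausted → over-quota 51%; Harrowgate agreement on X.3.1.1: X.3.1.2 not covered. → 51%.
Line D: battery pack → X.2; rated 120 W → X.2.3; for domestic appliances → X.2.3.1. Scheduled 2%. Pellucia agreement on X.1: X.2.3.1 not covered. → 2%.
Sum: 8% + 8% + 51% + 2% = 69%.

69%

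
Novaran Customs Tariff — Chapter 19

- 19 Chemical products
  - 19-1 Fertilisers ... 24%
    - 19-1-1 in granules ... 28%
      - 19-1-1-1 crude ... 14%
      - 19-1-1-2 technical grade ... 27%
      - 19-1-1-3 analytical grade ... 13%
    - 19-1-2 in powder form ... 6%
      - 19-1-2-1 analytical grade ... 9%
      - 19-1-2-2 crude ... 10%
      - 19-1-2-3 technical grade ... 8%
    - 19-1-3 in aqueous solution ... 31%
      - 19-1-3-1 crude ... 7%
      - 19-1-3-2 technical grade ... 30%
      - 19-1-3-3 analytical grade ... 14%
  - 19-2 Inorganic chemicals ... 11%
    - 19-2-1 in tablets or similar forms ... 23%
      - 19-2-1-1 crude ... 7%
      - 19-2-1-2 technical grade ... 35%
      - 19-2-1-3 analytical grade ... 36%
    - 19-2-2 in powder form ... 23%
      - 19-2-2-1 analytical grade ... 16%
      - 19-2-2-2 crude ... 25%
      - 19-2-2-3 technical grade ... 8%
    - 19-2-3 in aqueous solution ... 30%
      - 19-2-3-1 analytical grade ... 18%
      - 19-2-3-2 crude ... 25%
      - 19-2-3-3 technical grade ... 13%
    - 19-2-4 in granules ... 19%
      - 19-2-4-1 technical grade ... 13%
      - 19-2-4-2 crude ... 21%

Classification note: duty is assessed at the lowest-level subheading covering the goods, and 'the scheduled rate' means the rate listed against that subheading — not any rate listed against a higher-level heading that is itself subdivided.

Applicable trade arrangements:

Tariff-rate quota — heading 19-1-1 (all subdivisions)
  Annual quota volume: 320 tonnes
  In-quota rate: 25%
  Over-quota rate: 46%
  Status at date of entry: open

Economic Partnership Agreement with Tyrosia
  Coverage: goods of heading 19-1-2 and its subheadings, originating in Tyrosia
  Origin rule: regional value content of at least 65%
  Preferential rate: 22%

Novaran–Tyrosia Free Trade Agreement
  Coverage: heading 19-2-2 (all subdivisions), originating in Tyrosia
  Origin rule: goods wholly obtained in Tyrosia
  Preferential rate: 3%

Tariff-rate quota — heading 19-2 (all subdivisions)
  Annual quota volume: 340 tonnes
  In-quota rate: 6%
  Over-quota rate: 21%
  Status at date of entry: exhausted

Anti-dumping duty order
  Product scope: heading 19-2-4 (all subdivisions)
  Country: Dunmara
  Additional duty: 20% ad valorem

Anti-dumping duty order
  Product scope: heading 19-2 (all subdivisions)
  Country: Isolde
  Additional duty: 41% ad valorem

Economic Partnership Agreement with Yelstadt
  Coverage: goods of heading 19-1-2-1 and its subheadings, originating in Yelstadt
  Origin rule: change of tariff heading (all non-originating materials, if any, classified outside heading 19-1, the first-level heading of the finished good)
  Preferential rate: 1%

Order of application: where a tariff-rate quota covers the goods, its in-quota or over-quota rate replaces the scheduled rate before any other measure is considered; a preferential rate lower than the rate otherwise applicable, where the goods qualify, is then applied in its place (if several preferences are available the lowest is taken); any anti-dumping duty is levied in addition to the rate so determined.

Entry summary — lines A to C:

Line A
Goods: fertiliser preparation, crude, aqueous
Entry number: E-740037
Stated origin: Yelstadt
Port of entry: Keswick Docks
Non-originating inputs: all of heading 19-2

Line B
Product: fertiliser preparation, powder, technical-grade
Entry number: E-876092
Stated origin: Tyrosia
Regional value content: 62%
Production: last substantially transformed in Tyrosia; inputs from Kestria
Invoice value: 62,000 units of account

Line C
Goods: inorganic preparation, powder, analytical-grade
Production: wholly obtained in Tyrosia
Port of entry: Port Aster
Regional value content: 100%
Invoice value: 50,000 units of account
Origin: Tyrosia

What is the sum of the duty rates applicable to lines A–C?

18%

Line A: fertiliser → 19-1; aqueous → 19-1-3; crude → 19-1-3-1. Scheduled 7%. Yelstadt agreement on 19-1-2-1: 19-1-3-1 not covered. → 7%.
Line B: fertiliser → 19-1; powder → 19-1-2; technical-grade → 19-1-2-3. Scheduled 8%. Tyrosia agreement on 19-1-2: RVC < 65%; Tyrosia agreement on 19-2-2: 19-1-2-3 not covered. → 8%.
Line C: inorganic → 19-2; powder → 19-2-2; analytical-grade → 19-2-2-1. Scheduled 16%. quota on 19-2 exhausted → over-quota 21%; Tyrosia agreement on 19-1-2: 19-2-2-1 not covered; Tyrosia agreement on 19-2-2: wholly obtained → 3% available; preferential 3%. → 3%.
Sum: 7% + 8% + 3% = 18%.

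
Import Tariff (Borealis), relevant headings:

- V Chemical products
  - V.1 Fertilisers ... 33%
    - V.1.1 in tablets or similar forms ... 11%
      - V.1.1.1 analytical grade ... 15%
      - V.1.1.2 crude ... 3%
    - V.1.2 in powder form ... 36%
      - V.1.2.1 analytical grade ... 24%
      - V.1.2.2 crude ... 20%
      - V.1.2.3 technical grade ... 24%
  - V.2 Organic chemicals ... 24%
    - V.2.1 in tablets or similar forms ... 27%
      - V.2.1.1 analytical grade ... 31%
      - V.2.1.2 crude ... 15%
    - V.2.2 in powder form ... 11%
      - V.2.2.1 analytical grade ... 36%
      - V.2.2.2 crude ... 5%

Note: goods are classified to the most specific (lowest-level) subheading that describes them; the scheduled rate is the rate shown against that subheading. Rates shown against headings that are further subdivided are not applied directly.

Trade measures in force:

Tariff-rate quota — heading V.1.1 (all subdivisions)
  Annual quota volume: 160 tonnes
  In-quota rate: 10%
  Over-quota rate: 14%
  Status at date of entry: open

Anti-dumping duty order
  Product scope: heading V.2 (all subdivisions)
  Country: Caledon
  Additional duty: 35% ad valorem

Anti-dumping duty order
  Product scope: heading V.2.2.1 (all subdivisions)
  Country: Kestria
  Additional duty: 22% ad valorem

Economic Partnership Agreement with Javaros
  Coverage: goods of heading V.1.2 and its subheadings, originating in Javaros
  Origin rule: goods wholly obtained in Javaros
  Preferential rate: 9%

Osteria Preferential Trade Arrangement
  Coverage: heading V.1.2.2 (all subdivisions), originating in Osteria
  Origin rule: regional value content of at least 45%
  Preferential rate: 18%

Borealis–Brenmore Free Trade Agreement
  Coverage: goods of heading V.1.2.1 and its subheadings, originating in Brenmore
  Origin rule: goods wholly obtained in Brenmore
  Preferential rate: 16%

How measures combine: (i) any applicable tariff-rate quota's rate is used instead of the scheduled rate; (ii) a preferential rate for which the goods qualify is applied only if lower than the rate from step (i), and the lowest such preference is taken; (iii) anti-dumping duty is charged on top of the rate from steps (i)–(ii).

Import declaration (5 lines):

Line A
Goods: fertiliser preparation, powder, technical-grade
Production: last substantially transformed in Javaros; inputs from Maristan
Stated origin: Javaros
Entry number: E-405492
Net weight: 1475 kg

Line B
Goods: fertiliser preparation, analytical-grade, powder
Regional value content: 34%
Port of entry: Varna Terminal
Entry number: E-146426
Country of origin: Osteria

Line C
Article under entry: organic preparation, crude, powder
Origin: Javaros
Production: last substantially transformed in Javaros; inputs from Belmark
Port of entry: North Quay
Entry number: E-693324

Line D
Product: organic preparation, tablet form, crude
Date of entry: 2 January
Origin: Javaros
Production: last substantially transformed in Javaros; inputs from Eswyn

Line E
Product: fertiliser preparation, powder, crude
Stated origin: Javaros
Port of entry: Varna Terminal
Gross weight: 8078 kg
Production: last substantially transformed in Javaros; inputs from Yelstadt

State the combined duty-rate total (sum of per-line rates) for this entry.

Line A: fertiliser → V.1; powder → V.1.2; technical-grade → V.1.2.3. Scheduled 24%. Javaros agreement on V.1.2: not wholly obtained. → 24%.
Line B: fertiliser → V.1; powder → V.1.2; analytical-grade → V.1.2.1. Scheduled 24%. Osteria agreement on V.1.2.2: V.1.2.1 not covered. → 24%.
Line C: organic → V.2; powder → V.2.2; crude → V.2.2.2. Scheduled 5%. Javaros agreement on V.1.2: V.2.2.2 not covered. → 5%.
Line D: organic → V.2; tablet form → V.2.1; crude → V.2.1.2. Scheduled 15%. Javaros agreement on V.1.2: V.2.1.2 not covered. → 15%.
Line E: fertiliser → V.1; powder → V.1.2; crude → V.1.2.2. Scheduled 20%. Javaros agreement on V.1.2: not wholly obtained. → 20%.
Sum: 24% + 24% + 5% + 15% + 20% = 88%.

88%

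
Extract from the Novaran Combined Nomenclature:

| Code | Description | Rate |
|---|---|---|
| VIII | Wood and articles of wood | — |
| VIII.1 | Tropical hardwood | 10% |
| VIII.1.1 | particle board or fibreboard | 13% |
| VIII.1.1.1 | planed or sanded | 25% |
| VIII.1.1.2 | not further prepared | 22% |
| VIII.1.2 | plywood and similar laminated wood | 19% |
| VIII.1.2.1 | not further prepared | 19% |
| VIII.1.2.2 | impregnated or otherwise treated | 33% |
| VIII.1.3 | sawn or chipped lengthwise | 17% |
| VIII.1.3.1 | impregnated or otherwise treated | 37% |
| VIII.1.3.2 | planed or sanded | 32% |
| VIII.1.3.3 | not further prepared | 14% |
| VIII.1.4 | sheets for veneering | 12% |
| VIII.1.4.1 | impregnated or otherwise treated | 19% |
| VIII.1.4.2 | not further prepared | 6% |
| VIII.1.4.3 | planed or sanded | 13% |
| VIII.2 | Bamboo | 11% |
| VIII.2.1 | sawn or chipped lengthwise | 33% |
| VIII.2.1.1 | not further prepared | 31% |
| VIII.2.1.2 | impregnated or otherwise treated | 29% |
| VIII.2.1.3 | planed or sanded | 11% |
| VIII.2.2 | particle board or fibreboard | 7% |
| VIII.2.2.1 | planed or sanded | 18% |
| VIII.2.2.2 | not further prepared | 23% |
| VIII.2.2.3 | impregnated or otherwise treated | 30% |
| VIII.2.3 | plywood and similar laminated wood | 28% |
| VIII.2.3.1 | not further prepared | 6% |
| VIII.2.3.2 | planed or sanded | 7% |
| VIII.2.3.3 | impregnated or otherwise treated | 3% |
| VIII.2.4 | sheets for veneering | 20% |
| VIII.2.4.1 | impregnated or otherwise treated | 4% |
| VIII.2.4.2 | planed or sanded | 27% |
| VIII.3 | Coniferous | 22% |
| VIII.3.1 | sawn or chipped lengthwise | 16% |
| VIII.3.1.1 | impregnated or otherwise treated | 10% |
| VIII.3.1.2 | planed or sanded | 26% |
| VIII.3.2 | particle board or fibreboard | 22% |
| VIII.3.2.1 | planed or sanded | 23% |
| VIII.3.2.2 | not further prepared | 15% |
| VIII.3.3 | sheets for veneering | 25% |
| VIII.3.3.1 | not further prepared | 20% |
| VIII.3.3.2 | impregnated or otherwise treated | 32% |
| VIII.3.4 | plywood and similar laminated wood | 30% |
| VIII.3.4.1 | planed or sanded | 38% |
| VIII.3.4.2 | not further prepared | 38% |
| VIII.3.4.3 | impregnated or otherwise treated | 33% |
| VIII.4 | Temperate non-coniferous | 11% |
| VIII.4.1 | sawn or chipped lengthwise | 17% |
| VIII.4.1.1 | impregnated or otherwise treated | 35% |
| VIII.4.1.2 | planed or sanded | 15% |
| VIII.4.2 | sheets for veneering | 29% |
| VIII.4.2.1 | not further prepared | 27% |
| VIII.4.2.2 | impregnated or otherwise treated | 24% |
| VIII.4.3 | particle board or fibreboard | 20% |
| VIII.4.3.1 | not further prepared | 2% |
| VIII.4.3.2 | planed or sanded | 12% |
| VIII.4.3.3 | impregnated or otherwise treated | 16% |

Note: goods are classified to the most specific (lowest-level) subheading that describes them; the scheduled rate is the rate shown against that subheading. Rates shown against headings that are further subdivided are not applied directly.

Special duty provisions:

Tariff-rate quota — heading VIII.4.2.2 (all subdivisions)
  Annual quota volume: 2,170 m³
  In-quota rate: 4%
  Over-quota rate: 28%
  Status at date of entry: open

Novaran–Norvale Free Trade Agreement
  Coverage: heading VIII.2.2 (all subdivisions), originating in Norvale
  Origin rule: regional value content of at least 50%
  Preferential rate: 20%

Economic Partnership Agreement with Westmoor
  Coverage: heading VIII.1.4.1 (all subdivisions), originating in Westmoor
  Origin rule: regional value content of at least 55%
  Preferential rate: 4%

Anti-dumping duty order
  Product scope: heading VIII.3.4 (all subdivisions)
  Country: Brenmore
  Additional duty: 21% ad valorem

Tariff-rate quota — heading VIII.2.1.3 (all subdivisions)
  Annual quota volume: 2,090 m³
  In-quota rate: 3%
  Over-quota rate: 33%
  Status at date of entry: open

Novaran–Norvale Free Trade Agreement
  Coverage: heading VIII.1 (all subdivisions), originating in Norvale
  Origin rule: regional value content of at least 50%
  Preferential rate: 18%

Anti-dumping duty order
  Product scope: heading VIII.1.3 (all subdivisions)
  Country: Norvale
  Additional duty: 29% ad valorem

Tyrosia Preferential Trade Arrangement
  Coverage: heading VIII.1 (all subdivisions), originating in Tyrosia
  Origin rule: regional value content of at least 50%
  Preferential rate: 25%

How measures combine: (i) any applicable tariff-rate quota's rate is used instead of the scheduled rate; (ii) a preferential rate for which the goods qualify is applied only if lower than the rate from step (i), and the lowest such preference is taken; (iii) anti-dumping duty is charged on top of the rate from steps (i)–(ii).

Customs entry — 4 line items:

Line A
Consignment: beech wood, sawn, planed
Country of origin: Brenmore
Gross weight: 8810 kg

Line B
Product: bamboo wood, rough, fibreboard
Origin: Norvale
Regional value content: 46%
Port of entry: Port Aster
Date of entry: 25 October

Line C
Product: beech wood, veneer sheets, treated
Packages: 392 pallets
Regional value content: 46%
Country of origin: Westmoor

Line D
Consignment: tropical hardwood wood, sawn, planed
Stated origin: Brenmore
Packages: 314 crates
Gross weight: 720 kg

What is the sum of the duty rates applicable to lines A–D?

Line A: beech → VIII.4; sawn → VIII.4.1; planed → VIII.4.1.2. Scheduled 15%. No special measure applies. → 15%.
Line B: bamboo → VIII.2; fibreboard → VIII.2.2; rough → VIII.2.2.2. Scheduled 23%. Norvale agreement on VIII.2.2: RVC < 50%; Norvale agreement on VIII.1: VIII.2.2.2 not covered. → 23%.
Line C: beech → VIII.4; veneer sheets → VIII.4.2; treated → VIII.4.2.2. Scheduled 24%. quota on VIII.4.2.2 open → in-quota 4%; Westmoor agreement on VIII.1.4.1: VIII.4.2.2 not covered. → 4%.
Line D: tropical hardwood → VIII.1; sawn → VIII.1.3; planed → VIII.1.3.2. Scheduled 32%. No special measure applies. → 32%.
Sum: 15% + 23% + 4% + 32% = 74%.

74%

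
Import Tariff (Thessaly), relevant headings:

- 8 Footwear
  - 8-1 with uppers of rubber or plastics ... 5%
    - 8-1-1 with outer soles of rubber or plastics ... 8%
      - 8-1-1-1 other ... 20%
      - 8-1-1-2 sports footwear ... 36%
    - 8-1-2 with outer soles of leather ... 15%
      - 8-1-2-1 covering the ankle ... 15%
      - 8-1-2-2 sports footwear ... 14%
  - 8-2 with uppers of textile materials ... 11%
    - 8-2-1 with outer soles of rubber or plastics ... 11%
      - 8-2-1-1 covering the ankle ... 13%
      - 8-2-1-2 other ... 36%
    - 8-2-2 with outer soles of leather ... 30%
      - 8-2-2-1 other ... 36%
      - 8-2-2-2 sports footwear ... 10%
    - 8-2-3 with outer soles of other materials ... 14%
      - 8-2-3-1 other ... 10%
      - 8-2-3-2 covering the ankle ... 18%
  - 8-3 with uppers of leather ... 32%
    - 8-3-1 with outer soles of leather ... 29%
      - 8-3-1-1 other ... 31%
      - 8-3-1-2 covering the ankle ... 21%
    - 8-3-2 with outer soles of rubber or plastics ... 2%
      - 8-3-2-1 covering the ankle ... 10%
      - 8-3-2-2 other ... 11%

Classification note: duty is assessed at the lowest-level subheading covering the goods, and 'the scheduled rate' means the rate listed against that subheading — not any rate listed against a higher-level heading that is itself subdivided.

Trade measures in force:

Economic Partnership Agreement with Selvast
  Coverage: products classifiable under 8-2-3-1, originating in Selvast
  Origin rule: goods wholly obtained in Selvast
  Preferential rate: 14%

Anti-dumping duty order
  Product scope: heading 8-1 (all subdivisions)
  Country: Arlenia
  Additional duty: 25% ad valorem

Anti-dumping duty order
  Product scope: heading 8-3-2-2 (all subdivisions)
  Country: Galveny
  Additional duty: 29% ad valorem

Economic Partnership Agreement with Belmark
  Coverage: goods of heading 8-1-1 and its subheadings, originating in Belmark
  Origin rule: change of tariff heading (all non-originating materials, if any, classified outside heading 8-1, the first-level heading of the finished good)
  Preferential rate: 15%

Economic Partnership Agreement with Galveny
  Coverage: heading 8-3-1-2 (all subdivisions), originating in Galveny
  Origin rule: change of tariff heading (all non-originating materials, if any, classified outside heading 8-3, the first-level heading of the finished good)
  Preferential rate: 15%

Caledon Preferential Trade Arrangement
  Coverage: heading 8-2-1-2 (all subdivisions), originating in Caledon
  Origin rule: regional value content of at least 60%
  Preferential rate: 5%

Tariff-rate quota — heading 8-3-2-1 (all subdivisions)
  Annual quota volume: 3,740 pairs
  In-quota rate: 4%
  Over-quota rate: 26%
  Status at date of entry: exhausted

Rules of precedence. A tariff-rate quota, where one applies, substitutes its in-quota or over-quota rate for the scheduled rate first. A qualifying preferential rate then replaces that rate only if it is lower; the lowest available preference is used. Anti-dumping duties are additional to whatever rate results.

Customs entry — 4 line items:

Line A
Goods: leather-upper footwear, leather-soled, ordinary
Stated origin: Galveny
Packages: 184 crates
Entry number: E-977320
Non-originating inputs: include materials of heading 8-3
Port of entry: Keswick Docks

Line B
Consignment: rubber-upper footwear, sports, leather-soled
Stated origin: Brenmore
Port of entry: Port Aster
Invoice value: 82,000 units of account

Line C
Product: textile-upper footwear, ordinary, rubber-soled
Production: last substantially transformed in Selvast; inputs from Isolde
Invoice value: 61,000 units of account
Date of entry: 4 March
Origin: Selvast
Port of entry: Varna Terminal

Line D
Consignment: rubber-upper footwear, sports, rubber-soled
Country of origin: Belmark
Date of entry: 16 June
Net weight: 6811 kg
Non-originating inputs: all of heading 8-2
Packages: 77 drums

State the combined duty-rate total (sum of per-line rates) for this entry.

96%

Line A: leather-upper → 8-3; leather-soled → 8-3-1; ordinary → 8-3-1-1. Scheduled 31%. Galveny agreement on 8-3-1-2: 8-3-1-1 not covered. → 31%.
Line B: rubber-upper → 8-1; leather-soled → 8-1-2; sports → 8-1-2-2. Scheduled 14%. No special measure applies. → 14%.
Line C: textile-upper → 8-2; rubber-soled → 8-2-1; ordinary → 8-2-1-2. Scheduled 36%. Selvast agreement on 8-2-3-1: 8-2-1-2 not covered. → 36%.
Line D: rubber-upper → 8-1; rubber-soled → 8-1-1; sports → 8-1-1-2. Scheduled 36%. Belmark agreement on 8-1-1: CTH met → 15% available; preferential 15%. → 15%.
Sum: 31% + 14% + 36% + 15% = 96%.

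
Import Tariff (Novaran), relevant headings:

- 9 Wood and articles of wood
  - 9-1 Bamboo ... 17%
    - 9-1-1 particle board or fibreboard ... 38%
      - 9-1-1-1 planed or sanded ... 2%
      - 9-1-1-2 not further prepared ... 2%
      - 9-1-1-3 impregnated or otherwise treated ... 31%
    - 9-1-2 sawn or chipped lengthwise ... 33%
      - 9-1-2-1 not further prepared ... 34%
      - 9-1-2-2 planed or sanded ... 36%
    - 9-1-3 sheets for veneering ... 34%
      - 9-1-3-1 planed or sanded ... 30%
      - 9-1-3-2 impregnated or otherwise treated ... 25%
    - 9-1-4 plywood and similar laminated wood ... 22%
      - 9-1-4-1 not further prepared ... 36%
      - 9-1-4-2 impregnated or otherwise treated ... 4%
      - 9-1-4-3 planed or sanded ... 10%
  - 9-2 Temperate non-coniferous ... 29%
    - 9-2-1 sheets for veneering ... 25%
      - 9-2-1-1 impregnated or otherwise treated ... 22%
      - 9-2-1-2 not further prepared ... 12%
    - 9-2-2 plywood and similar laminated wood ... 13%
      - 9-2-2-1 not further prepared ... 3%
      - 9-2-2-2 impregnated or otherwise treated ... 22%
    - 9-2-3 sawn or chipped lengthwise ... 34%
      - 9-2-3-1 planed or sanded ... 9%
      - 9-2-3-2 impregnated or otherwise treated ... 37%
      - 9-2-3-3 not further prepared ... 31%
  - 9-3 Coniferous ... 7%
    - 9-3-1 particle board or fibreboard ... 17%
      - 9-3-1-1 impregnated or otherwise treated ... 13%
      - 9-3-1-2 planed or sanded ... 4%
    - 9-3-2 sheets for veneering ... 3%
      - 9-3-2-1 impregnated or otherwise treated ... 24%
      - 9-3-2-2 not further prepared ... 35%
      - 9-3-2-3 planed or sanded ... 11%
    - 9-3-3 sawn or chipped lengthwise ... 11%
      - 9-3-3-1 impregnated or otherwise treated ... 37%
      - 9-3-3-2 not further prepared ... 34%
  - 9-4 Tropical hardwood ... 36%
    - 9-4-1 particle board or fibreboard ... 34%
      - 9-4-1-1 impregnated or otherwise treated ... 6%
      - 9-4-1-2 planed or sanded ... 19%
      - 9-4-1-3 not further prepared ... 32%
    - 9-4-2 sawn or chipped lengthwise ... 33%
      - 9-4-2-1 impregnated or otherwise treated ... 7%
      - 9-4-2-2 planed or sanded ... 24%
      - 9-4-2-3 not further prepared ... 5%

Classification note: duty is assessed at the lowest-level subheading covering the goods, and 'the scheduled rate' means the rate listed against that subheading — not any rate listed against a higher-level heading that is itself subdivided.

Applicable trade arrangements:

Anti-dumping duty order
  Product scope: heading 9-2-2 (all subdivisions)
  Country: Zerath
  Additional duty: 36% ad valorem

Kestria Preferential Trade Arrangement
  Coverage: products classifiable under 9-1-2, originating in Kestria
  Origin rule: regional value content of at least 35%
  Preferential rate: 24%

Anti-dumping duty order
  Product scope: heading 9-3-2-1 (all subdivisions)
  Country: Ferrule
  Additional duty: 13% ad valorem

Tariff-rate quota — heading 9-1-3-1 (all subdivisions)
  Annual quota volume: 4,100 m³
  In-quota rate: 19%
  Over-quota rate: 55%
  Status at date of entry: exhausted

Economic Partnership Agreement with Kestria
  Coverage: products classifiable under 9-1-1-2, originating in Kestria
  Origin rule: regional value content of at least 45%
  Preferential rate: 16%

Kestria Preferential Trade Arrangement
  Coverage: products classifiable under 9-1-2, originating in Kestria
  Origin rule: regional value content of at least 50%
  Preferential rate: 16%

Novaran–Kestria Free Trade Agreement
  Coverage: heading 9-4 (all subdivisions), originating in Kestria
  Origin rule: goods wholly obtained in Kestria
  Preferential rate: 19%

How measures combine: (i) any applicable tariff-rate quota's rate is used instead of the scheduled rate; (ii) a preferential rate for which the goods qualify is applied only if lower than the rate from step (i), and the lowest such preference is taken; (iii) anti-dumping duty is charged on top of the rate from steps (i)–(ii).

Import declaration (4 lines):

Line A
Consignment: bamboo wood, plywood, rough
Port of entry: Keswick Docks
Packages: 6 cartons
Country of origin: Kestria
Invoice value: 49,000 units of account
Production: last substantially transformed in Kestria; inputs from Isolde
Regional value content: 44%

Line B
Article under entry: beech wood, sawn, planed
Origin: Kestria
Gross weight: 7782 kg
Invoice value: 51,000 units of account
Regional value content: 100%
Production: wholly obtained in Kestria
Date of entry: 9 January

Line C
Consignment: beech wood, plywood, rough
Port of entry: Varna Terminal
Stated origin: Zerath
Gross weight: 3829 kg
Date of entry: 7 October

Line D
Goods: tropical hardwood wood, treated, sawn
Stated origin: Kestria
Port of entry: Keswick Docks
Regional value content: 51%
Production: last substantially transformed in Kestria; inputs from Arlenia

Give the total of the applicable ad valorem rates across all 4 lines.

Line A: bamboo → 9-1; plywood → 9-1-4; rough → 9-1-4-1. Scheduled 36%. Kestria agreement on 9-1-2: 9-1-4-1 not covered; Kestria agreement on 9-1-1-2: 9-1-4-1 not covered; Kestria agreement on 9-1-2: 9-1-4-1 not covered; Kestria agreement on 9-4: 9-1-4-1 not covered. → 36%.
Line B: beech → 9-2; sawn → 9-2-3; planed → 9-2-3-1. Scheduled 9%. Kestria agreement on 9-1-2: 9-2-3-1 not covered; Kestria agreement on 9-1-1-2: 9-2-3-1 not covered; Kestria agreement on 9-1-2: 9-2-3-1 not covered; Kestria agreement on 9-4: 9-2-3-1 not covered. → 9%.
Line C: beech → 9-2; plywood → 9-2-2; rough → 9-2-2-1. Scheduled 3%. anti-dumping (Zerath, 9-2-2): +36%; total 3% + 36% = 39%. → 39%.
Line D: tropical hardwood → 9-4; sawn → 9-4-2; treated → 9-4-2-1. Scheduled 7%. Kestria agreement on 9-1-2: 9-4-2-1 not covered; Kestria agreement on 9-1-1-2: 9-4-2-1 not covered; Kestria agreement on 9-1-2: 9-4-2-1 not covered; Kestria agreement on 9-4: not wholly obtained. → 7%.
Sum: 36% + 9% + 39% + 7% = 91%.

91%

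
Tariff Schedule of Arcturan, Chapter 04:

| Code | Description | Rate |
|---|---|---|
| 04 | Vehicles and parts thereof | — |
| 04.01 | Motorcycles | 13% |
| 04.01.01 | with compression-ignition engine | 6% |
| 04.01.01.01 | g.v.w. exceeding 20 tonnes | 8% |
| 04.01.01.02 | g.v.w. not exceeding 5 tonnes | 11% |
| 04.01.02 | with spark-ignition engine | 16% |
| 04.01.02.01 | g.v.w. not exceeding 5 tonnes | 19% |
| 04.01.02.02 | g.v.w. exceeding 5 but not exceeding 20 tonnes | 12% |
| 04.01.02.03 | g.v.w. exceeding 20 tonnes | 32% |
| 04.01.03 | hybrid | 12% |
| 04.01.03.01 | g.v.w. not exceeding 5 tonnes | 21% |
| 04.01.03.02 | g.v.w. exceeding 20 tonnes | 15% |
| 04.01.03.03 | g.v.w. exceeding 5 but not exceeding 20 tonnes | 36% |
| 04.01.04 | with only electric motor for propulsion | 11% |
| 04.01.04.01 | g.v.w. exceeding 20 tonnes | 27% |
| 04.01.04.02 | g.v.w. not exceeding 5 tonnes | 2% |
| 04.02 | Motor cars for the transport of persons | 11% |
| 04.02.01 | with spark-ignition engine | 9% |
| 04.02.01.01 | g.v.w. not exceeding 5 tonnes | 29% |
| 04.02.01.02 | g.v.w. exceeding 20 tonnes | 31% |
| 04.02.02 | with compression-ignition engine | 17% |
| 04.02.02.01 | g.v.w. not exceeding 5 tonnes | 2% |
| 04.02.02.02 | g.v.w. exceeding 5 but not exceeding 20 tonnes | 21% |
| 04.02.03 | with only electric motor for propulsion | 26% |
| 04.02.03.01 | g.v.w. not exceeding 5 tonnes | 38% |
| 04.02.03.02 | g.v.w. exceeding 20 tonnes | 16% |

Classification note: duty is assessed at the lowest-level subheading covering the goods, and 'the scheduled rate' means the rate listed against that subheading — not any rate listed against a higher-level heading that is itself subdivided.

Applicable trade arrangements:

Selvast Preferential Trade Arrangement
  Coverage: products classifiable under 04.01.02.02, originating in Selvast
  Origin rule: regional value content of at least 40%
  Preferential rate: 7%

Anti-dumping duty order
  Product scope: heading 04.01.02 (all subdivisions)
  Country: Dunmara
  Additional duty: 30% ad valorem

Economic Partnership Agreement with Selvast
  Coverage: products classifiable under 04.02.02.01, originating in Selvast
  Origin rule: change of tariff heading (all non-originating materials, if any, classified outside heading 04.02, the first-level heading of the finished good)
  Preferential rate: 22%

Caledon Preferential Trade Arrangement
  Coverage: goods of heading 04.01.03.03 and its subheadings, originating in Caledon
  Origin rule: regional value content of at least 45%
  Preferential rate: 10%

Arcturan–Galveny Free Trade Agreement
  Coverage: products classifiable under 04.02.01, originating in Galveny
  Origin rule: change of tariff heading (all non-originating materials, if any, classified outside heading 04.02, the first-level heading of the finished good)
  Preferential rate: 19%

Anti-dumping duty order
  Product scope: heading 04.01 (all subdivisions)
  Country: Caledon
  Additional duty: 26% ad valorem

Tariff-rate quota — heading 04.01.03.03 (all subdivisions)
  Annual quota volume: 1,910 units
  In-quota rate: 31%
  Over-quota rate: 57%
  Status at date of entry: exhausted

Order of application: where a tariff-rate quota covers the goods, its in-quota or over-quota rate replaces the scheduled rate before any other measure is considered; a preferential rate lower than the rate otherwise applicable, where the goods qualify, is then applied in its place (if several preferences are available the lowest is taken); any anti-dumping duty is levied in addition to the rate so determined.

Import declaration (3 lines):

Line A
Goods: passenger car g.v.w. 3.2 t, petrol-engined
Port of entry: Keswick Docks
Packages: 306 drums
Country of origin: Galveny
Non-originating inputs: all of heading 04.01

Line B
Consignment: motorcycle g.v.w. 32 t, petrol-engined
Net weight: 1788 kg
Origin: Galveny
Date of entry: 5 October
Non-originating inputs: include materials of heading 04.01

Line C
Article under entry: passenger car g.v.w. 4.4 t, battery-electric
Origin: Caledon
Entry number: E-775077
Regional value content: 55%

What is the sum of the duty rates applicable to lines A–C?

89%

Line A: passenger car → 04.02; petrol-engined → 04.02.01; g.v.w. 3.2 t → 04.02.01.01. Scheduled 29%. Galveny agreement on 04.02.01: CTH met → 19% available; preferential 19%. → 19%.
Line B: motorcycle → 04.01; petrol-engined → 04.01.02; g.v.w. 32 t → 04.01.02.03. Scheduled 32%. Galveny agreement on 04.02.01: 04.01.02.03 not covered. → 32%.
Line C: passenger car → 04.02; battery-electric → 04.02.03; g.v.w. 4.4 t → 04.02.03.01. Scheduled 38%. Caledon agreement on 04.01.03.03: 04.02.03.01 not covered. → 38%.
Sum: 19% + 32% + 38% = 89%.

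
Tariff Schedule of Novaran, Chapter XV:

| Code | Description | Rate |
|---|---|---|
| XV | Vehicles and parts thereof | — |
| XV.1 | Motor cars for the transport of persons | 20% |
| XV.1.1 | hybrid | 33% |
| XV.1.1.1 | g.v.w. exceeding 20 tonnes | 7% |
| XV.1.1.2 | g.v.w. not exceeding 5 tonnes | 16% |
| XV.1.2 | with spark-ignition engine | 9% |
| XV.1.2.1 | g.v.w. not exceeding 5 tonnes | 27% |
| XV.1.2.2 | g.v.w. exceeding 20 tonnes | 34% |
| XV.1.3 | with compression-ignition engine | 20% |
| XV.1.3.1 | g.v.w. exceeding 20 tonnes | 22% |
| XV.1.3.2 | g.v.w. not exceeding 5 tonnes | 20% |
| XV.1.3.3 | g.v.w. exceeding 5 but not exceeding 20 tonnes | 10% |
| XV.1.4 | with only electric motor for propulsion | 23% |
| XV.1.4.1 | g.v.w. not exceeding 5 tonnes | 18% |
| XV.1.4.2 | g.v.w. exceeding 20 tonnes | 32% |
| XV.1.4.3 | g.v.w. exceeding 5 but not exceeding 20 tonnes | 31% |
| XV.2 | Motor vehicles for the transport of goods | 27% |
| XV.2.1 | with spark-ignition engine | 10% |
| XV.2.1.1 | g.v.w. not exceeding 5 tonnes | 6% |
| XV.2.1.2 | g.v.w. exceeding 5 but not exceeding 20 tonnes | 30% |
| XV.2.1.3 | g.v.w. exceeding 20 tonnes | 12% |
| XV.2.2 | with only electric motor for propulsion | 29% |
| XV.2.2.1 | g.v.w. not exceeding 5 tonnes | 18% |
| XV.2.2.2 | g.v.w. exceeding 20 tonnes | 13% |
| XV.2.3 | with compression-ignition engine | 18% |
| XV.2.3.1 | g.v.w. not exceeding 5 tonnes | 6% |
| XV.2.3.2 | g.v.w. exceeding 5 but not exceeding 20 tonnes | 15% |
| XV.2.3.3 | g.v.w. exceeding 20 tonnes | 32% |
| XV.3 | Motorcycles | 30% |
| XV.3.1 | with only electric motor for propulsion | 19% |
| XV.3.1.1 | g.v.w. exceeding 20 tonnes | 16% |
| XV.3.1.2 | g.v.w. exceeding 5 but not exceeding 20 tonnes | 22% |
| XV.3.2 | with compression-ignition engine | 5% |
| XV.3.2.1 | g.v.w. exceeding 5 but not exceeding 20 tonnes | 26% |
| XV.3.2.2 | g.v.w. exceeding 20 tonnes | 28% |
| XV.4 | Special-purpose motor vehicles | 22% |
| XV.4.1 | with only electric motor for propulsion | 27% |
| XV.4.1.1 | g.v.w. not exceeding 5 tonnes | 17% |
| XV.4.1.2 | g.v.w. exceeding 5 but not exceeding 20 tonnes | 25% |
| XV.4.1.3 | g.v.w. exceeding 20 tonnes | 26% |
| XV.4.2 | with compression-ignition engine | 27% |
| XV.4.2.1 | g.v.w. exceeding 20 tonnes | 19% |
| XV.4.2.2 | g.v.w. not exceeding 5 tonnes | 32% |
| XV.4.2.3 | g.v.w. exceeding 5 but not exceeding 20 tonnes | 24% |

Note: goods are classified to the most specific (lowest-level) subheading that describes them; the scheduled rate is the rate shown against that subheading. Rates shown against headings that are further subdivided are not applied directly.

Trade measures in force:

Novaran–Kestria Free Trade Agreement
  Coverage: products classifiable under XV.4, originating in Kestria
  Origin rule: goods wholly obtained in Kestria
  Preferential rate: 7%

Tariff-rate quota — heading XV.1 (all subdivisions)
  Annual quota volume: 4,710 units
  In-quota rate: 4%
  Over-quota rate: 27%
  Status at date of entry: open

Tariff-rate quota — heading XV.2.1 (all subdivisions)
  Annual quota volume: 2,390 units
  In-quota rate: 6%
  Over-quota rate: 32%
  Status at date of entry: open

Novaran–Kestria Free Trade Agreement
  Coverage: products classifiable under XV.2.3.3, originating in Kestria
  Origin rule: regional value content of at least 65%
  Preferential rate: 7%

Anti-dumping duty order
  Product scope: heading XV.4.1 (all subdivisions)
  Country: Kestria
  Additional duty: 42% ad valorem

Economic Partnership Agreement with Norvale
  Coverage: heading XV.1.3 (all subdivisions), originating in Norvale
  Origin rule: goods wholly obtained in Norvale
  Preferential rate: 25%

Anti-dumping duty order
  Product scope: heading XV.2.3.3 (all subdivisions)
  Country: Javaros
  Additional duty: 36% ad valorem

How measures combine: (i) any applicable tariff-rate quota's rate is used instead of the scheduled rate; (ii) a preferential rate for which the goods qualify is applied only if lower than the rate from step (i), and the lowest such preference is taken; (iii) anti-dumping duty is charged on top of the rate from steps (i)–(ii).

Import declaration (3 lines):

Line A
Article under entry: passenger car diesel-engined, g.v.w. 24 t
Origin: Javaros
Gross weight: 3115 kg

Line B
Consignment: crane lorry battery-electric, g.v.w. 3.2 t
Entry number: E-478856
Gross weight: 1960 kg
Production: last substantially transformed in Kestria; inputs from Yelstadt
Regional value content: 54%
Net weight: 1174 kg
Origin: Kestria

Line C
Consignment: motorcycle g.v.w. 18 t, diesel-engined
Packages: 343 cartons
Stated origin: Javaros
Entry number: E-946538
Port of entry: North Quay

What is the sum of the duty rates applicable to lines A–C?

89%

Line A: passenger car → XV.1; diesel-engined → XV.1.3; g.v.w. 24 t → XV.1.3.1. Scheduled 22%. quota on XV.1 open → in-quota 4%. → 4%.
Line B: crane lorry → XV.4; battery-electric → XV.4.1; g.v.w. 3.2 t → XV.4.1.1. Scheduled 17%. Kestria agreement on XV.4: not wholly obtained; Kestria agreement on XV.2.3.3: XV.4.1.1 not covered; anti-dumping (Kestria, XV.4.1): +42%; total 17% + 42% = 59%. → 59%.
Line C: motorcycle → XV.3; diesel-engined → XV.3.2; g.v.w. 18 t → XV.3.2.1. Scheduled 26%. No special measure applies. → 26%.
Sum: 4% + 59% + 26% = 89%.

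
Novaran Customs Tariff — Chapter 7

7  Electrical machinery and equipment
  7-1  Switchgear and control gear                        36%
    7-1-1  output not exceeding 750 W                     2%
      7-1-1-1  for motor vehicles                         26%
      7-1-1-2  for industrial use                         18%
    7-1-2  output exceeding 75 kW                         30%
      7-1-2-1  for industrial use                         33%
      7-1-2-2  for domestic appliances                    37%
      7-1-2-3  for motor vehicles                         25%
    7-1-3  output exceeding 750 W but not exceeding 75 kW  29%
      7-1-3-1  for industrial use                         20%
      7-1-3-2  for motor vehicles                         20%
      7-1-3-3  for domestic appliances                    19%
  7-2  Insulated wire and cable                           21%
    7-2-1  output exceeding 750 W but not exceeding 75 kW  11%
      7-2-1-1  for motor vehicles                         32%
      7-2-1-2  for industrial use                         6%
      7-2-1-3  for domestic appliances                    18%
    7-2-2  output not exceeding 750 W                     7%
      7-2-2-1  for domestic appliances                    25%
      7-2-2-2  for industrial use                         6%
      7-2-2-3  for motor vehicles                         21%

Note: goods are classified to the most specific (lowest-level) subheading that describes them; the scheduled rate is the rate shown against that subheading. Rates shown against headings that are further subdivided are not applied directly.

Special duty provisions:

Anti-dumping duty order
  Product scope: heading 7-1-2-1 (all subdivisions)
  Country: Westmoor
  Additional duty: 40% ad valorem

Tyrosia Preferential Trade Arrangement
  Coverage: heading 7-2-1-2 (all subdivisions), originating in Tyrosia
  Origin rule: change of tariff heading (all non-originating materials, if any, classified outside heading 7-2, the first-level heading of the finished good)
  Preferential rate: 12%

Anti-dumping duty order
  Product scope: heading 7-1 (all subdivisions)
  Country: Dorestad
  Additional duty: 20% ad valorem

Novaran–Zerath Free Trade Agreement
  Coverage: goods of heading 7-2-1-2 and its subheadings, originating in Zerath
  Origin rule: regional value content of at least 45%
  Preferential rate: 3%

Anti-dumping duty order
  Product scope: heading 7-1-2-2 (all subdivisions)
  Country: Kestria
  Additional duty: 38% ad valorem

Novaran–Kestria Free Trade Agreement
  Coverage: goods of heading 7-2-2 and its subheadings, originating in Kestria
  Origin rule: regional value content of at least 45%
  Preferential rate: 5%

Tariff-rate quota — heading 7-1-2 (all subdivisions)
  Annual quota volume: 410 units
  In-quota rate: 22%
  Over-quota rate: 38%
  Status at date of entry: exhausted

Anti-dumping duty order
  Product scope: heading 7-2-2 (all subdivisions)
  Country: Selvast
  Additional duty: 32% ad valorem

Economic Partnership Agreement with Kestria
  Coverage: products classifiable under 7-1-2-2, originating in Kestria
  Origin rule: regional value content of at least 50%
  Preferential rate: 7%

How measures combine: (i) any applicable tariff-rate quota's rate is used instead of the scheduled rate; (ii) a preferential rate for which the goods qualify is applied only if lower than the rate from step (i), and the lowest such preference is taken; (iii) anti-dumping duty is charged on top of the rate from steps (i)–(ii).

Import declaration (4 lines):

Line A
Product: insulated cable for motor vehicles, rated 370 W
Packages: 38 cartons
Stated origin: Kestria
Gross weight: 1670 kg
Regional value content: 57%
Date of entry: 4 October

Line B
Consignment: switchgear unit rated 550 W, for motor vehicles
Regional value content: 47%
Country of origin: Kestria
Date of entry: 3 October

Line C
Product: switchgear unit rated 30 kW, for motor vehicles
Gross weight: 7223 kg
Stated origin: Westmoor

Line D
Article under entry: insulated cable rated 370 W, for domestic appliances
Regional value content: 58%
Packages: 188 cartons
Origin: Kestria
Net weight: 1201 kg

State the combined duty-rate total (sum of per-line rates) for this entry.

56%

Line A: insulated cable → 7-2; rated 370 W → 7-2-2; for motor vehicles → 7-2-2-3. Scheduled 21%. Kestria agreement on 7-2-2: RVC ≥ 45% → 5% available; Kestria agreement on 7-1-2-2: 7-2-2-3 not covered; preferential 5%. → 5%.
Line B: switchgear unit → 7-1; rated 550 W → 7-1-1; for motor vehicles → 7-1-1-1. Scheduled 26%. Kestria agreement on 7-2-2: 7-1-1-1 not covered; Kestria agreement on 7-1-2-2: 7-1-1-1 not covered. → 26%.
Line C: switchgear unit → 7-1; rated 30 kW → 7-1-3; for motor vehicles → 7-1-3-2. Scheduled 20%. No special measure applies. → 20%.
Line D: insulated cable → 7-2; rated 370 W → 7-2-2; for domestic appliances → 7-2-2-1. Scheduled 25%. Kestria agreement on 7-2-2: RVC ≥ 45% → 5% available; Kestria agreement on 7-1-2-2: 7-2-2-1 not covered; preferential 5%. → 5%.
Sum: 5% + 26% + 20% + 5% = 56%.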